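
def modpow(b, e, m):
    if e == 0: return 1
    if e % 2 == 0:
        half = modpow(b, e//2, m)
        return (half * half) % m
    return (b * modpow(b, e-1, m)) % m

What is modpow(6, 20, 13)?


modpow(6, 20, 13): e is even, compute modpow(6, 10, 13)
  modpow(6, 10, 13): e is even, compute modpow(6, 5, 13)
    modpow(6, 5, 13): e is odd, compute modpow(6, 4, 13)
      modpow(6, 4, 13): e is even, compute modpow(6, 2, 13)
        modpow(6, 2, 13): e is even, compute modpow(6, 1, 13)
          modpow(6, 1, 13): e is odd, compute modpow(6, 0, 13)
          modpow(6, 0, 13) = 1
          (6 * 1) % 13 = 6
        half=6, (6*6) % 13 = 10
      half=10, (10*10) % 13 = 9
    (6 * 9) % 13 = 2
  half=2, (2*2) % 13 = 4
half=4, (4*4) % 13 = 3

3


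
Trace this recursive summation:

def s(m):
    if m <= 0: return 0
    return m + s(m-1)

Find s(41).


s(41)
= 41 + 40 + 39 + 38 + 37 + 36 + 35 + 34 + 33 + 32 + 31 + 30 + 29 + 28 + 27 + 26 + 25 + 24 + 23 + 22 + 21 + 20 + 19 + 18 + 17 + 16 + 15 + 14 + 13 + 12 + 11 + 10 + 9 + 8 + 7 + 6 + 5 + 4 + 3 + 2 + 1 + s(0)
= 41 + 40 + 39 + 38 + 37 + 36 + 35 + 34 + 33 + 32 + 31 + 30 + 29 + 28 + 27 + 26 + 25 + 24 + 23 + 22 + 21 + 20 + 19 + 18 + 17 + 16 + 15 + 14 + 13 + 12 + 11 + 10 + 9 + 8 + 7 + 6 + 5 + 4 + 3 + 2 + 1 + 0
= 861

861


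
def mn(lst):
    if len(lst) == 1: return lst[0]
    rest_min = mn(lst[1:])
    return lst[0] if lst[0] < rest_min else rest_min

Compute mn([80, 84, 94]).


mn([80, 84, 94]): compare 80 with mn([84, 94])
mn([84, 94]): compare 84 with mn([94])
mn([94]) = 94  (base case)
Compare 84 with 94 -> 84
Compare 80 with 84 -> 80

80


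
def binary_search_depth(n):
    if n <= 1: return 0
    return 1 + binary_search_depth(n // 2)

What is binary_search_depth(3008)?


3008 / 2 = 1504
1504 / 2 = 752
752 / 2 = 376
376 / 2 = 188
188 / 2 = 94
94 / 2 = 47
47 / 2 = 23
23 / 2 = 11
11 / 2 = 5
5 / 2 = 2
2 / 2 = 1
Reached 1 after 11 halvings

11


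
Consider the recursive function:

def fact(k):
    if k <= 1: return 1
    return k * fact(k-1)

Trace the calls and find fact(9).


fact(9)
= 9 * fact(8)
= 9 * 8 * fact(7)
= 9 * 8 * 7 * fact(6)
= 9 * 8 * 7 * 6 * fact(5)
= 9 * 8 * 7 * 6 * 5 * fact(4)
= 9 * 8 * 7 * 6 * 5 * 4 * fact(3)
= 9 * 8 * 7 * 6 * 5 * 4 * 3 * fact(2)
= 9 * 8 * 7 * 6 * 5 * 4 * 3 * 2 * fact(1)
= 9 * 8 * 7 * 6 * 5 * 4 * 3 * 2 * 1
= 362880

362880


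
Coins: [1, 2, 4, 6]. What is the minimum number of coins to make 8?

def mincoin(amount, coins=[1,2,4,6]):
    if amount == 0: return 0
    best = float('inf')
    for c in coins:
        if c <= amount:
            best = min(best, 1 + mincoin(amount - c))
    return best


Building up with DP:
mincoin(0) = 0
mincoin(1) = min(1+mincoin(0)=1+0=1) = 1
mincoin(2) = min(1+mincoin(1)=1+1=2, 1+mincoin(0)=1+0=1) = 1
mincoin(3) = min(1+mincoin(2)=1+1=2, 1+mincoin(1)=1+1=2) = 2
mincoin(4) = min(1+mincoin(3)=1+2=3, 1+mincoin(2)=1+1=2, 1+mincoin(0)=1+0=1) = 1
mincoin(5) = min(1+mincoin(4)=1+1=2, 1+mincoin(3)=1+2=3, 1+mincoin(1)=1+1=2) = 2
mincoin(6) = min(1+mincoin(5)=1+2=3, 1+mincoin(4)=1+1=2, 1+mincoin(2)=1+1=2, 1+mincoin(0)=1+0=1) = 1
mincoin(7) = min(1+mincoin(6)=1+1=2, 1+mincoin(5)=1+2=3, 1+mincoin(3)=1+2=3, 1+mincoin(1)=1+1=2) = 2
mincoin(8) = min(1+mincoin(7)=1+2=3, 1+mincoin(6)=1+1=2, 1+mincoin(4)=1+1=2, 1+mincoin(2)=1+1=2) = 2

2


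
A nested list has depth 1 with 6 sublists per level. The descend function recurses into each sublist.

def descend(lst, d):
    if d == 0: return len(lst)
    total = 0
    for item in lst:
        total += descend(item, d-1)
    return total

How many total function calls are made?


At depth 0 (root): 1 call
At depth 1: each of 1 parents calls descend on 6 children = 6 calls
Total: 1 + 6 = 7

7


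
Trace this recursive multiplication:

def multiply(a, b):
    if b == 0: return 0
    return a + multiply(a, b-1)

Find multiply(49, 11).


multiply(49, 11) = 49 + multiply(49, 10)
multiply(49, 10) = 49 + multiply(49, 9)
multiply(49, 9) = 49 + multiply(49, 8)
multiply(49, 8) = 49 + multiply(49, 7)
multiply(49, 7) = 49 + multiply(49, 6)
multiply(49, 6) = 49 + multiply(49, 5)
multiply(49, 5) = 49 + multiply(49, 4)
multiply(49, 4) = 49 + multiply(49, 3)
multiply(49, 3) = 49 + multiply(49, 2)
multiply(49, 2) = 49 + multiply(49, 1)
multiply(49, 1) = 49 + multiply(49, 0)
multiply(49, 0) = 0  (base case)
Total: 49 + 49 + 49 + 49 + 49 + 49 + 49 + 49 + 49 + 49 + 49 + 0 = 539

539


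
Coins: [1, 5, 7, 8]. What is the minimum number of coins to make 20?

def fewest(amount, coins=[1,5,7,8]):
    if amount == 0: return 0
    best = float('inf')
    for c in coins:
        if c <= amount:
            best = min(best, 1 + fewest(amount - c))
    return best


Building up with DP:
fewest(0) = 0
fewest(1) = min(1+fewest(0)=1+0=1) = 1
fewest(2) = min(1+fewest(1)=1+1=2) = 2
fewest(3) = min(1+fewest(2)=1+2=3) = 3
fewest(4) = min(1+fewest(3)=1+3=4) = 4
fewest(5) = min(1+fewest(4)=1+4=5, 1+fewest(0)=1+0=1) = 1
fewest(6) = min(1+fewest(5)=1+1=2, 1+fewest(1)=1+1=2) = 2
fewest(7) = min(1+fewest(6)=1+2=3, 1+fewest(2)=1+2=3, 1+fewest(0)=1+0=1) = 1
fewest(8) = min(1+fewest(7)=1+1=2, 1+fewest(3)=1+3=4, 1+fewest(1)=1+1=2, 1+fewest(0)=1+0=1) = 1
fewest(9) = min(1+fewest(8)=1+1=2, 1+fewest(4)=1+4=5, 1+fewest(2)=1+2=3, 1+fewest(1)=1+1=2) = 2
fewest(10) = min(1+fewest(9)=1+2=3, 1+fewest(5)=1+1=2, 1+fewest(3)=1+3=4, 1+fewest(2)=1+2=3) = 2
fewest(11) = min(1+fewest(10)=1+2=3, 1+fewest(6)=1+2=3, 1+fewest(4)=1+4=5, 1+fewest(3)=1+3=4) = 3
fewest(12) = min(1+fewest(11)=1+3=4, 1+fewest(7)=1+1=2, 1+fewest(5)=1+1=2, 1+fewest(4)=1+4=5) = 2
fewest(13) = min(1+fewest(12)=1+2=3, 1+fewest(8)=1+1=2, 1+fewest(6)=1+2=3, 1+fewest(5)=1+1=2) = 2
fewest(14) = min(1+fewest(13)=1+2=3, 1+fewest(9)=1+2=3, 1+fewest(7)=1+1=2, 1+fewest(6)=1+2=3) = 2
fewest(15) = min(1+fewest(14)=1+2=3, 1+fewest(10)=1+2=3, 1+fewest(8)=1+1=2, 1+fewest(7)=1+1=2) = 2
fewest(16) = min(1+fewest(15)=1+2=3, 1+fewest(11)=1+3=4, 1+fewest(9)=1+2=3, 1+fewest(8)=1+1=2) = 2
fewest(17) = min(1+fewest(16)=1+2=3, 1+fewest(12)=1+2=3, 1+fewest(10)=1+2=3, 1+fewest(9)=1+2=3) = 3
fewest(18) = min(1+fewest(17)=1+3=4, 1+fewest(13)=1+2=3, 1+fewest(11)=1+3=4, 1+fewest(10)=1+2=3) = 3
fewest(19) = min(1+fewest(18)=1+3=4, 1+fewest(14)=1+2=3, 1+fewest(12)=1+2=3, 1+fewest(11)=1+3=4) = 3
fewest(20) = min(1+fewest(19)=1+3=4, 1+fewest(15)=1+2=3, 1+fewest(13)=1+2=3, 1+fewest(12)=1+2=3) = 3

3


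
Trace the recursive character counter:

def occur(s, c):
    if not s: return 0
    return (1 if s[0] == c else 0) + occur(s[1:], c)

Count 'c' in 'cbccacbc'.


s[0]='c' == 'c' -> 1
s[0]='b' != 'c' -> 0
s[0]='c' == 'c' -> 1
s[0]='c' == 'c' -> 1
s[0]='a' != 'c' -> 0
s[0]='c' == 'c' -> 1
s[0]='b' != 'c' -> 0
s[0]='c' == 'c' -> 1
Sum: 1 + 0 + 1 + 1 + 0 + 1 + 0 + 1 = 5

5


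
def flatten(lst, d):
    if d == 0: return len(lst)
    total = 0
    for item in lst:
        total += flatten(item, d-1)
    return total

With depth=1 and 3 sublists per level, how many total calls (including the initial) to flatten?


At depth 0 (root): 1 call
At depth 1: each of 1 parents calls flatten on 3 children = 3 calls
Total: 1 + 3 = 4

4


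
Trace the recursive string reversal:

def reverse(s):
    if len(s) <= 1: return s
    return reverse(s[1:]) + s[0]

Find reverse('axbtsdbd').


reverse('axbtsdbd') = reverse('xbtsdbd') + 'a'
reverse('xbtsdbd') = reverse('btsdbd') + 'x'
reverse('btsdbd') = reverse('tsdbd') + 'b'
reverse('tsdbd') = reverse('sdbd') + 't'
reverse('sdbd') = reverse('dbd') + 's'
reverse('dbd') = reverse('bd') + 'd'
reverse('bd') = reverse('d') + 'b'
reverse('d') = 'd'  (base case)
Concatenating: 'd' + 'b' + 'd' + 's' + 't' + 'b' + 'x' + 'a' = 'dbdstbxa'

dbdstbxa


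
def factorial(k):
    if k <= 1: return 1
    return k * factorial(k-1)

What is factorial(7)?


factorial(7)
= 7 * factorial(6)
= 7 * 6 * factorial(5)
= 7 * 6 * 5 * factorial(4)
= 7 * 6 * 5 * 4 * factorial(3)
= 7 * 6 * 5 * 4 * 3 * factorial(2)
= 7 * 6 * 5 * 4 * 3 * 2 * factorial(1)
= 7 * 6 * 5 * 4 * 3 * 2 * 1
= 5040

5040


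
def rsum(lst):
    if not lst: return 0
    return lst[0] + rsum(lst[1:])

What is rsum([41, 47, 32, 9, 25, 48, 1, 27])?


rsum([41, 47, 32, 9, 25, 48, 1, 27]) = 41 + rsum([47, 32, 9, 25, 48, 1, 27])
rsum([47, 32, 9, 25, 48, 1, 27]) = 47 + rsum([32, 9, 25, 48, 1, 27])
rsum([32, 9, 25, 48, 1, 27]) = 32 + rsum([9, 25, 48, 1, 27])
rsum([9, 25, 48, 1, 27]) = 9 + rsum([25, 48, 1, 27])
rsum([25, 48, 1, 27]) = 25 + rsum([48, 1, 27])
rsum([48, 1, 27]) = 48 + rsum([1, 27])
rsum([1, 27]) = 1 + rsum([27])
rsum([27]) = 27 + rsum([])
rsum([]) = 0  (base case)
Total: 41 + 47 + 32 + 9 + 25 + 48 + 1 + 27 + 0 = 230

230


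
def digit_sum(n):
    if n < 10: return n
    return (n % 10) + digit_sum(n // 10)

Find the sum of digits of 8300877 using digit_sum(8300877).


digit_sum(8300877) = 7 + digit_sum(830087)
digit_sum(830087) = 7 + digit_sum(83008)
digit_sum(83008) = 8 + digit_sum(8300)
digit_sum(8300) = 0 + digit_sum(830)
digit_sum(830) = 0 + digit_sum(83)
digit_sum(83) = 3 + digit_sum(8)
digit_sum(8) = 8  (base case)
Total: 7 + 7 + 8 + 0 + 0 + 3 + 8 = 33

33


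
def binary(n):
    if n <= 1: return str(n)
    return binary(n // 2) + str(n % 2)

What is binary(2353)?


binary(2353) = binary(1176) + '1'
binary(1176) = binary(588) + '0'
binary(588) = binary(294) + '0'
binary(294) = binary(147) + '0'
binary(147) = binary(73) + '1'
binary(73) = binary(36) + '1'
binary(36) = binary(18) + '0'
binary(18) = binary(9) + '0'
binary(9) = binary(4) + '1'
binary(4) = binary(2) + '0'
binary(2) = binary(1) + '0'
binary(1) = '1'  (base case)
Concatenating: '1' + '0' + '0' + '1' + '0' + '0' + '1' + '1' + '0' + '0' + '0' + '1' = '100100110001'

100100110001


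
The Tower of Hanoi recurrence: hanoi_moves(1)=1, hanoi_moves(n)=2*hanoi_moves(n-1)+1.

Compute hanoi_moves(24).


hanoi_moves(24) = 2 * hanoi_moves(23) + 1
hanoi_moves(23) = 2 * hanoi_moves(22) + 1
hanoi_moves(22) = 2 * hanoi_moves(21) + 1
hanoi_moves(21) = 2 * hanoi_moves(20) + 1
hanoi_moves(20) = 2 * hanoi_moves(19) + 1
hanoi_moves(19) = 2 * hanoi_moves(18) + 1
hanoi_moves(18) = 2 * hanoi_moves(17) + 1
hanoi_moves(17) = 2 * hanoi_moves(16) + 1
hanoi_moves(16) = 2 * hanoi_moves(15) + 1
hanoi_moves(15) = 2 * hanoi_moves(14) + 1
hanoi_moves(14) = 2 * hanoi_moves(13) + 1
hanoi_moves(13) = 2 * hanoi_moves(12) + 1
hanoi_moves(12) = 2 * hanoi_moves(11) + 1
hanoi_moves(11) = 2 * hanoi_moves(10) + 1
hanoi_moves(10) = 2 * hanoi_moves(9) + 1
hanoi_moves(9) = 2 * hanoi_moves(8) + 1
hanoi_moves(8) = 2 * hanoi_moves(7) + 1
hanoi_moves(7) = 2 * hanoi_moves(6) + 1
hanoi_moves(6) = 2 * hanoi_moves(5) + 1
hanoi_moves(5) = 2 * hanoi_moves(4) + 1
hanoi_moves(4) = 2 * hanoi_moves(3) + 1
hanoi_moves(3) = 2 * hanoi_moves(2) + 1
hanoi_moves(2) = 2 * hanoi_moves(1) + 1
hanoi_moves(1) = 1  (base case)
hanoi_moves(2) = 2 * 1 + 1 = 3
hanoi_moves(3) = 2 * 3 + 1 = 7
hanoi_moves(4) = 2 * 7 + 1 = 15
hanoi_moves(5) = 2 * 15 + 1 = 31
hanoi_moves(6) = 2 * 31 + 1 = 63
hanoi_moves(7) = 2 * 63 + 1 = 127
hanoi_moves(8) = 2 * 127 + 1 = 255
hanoi_moves(9) = 2 * 255 + 1 = 511
hanoi_moves(10) = 2 * 511 + 1 = 1023
hanoi_moves(11) = 2 * 1023 + 1 = 2047
hanoi_moves(12) = 2 * 2047 + 1 = 4095
hanoi_moves(13) = 2 * 4095 + 1 = 8191
hanoi_moves(14) = 2 * 8191 + 1 = 16383
hanoi_moves(15) = 2 * 16383 + 1 = 32767
hanoi_moves(16) = 2 * 32767 + 1 = 65535
hanoi_moves(17) = 2 * 65535 + 1 = 131071
hanoi_moves(18) = 2 * 131071 + 1 = 262143
hanoi_moves(19) = 2 * 262143 + 1 = 524287
hanoi_moves(20) = 2 * 524287 + 1 = 1048575
hanoi_moves(21) = 2 * 1048575 + 1 = 2097151
hanoi_moves(22) = 2 * 2097151 + 1 = 4194303
hanoi_moves(23) = 2 * 4194303 + 1 = 8388607
hanoi_moves(24) = 2 * 8388607 + 1 = 16777215

16777215


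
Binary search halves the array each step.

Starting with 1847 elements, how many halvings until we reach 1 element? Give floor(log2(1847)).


1847 / 2 = 923
923 / 2 = 461
461 / 2 = 230
230 / 2 = 115
115 / 2 = 57
57 / 2 = 28
28 / 2 = 14
14 / 2 = 7
7 / 2 = 3
3 / 2 = 1
Reached 1 after 10 halvings

10


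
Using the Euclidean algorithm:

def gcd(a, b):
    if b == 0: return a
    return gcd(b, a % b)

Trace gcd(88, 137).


gcd(88, 137) = gcd(137, 88)
gcd(137, 88) = gcd(88, 49)
gcd(88, 49) = gcd(49, 39)
gcd(49, 39) = gcd(39, 10)
gcd(39, 10) = gcd(10, 9)
gcd(10, 9) = gcd(9, 1)
gcd(9, 1) = gcd(1, 0)
gcd(1, 0) = 1  (base case)

1


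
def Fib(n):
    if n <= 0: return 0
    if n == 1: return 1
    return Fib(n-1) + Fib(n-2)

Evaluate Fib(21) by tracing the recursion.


Computing Fib(21) bottom-up:
Fib(0) = 0
Fib(1) = 1
Fib(2) = Fib(1) + Fib(0) = 1 + 0 = 1
Fib(3) = Fib(2) + Fib(1) = 1 + 1 = 2
Fib(4) = Fib(3) + Fib(2) = 2 + 1 = 3
Fib(5) = Fib(4) + Fib(3) = 3 + 2 = 5
Fib(6) = Fib(5) + Fib(4) = 5 + 3 = 8
Fib(7) = Fib(6) + Fib(5) = 8 + 5 = 13
Fib(8) = Fib(7) + Fib(6) = 13 + 8 = 21
Fib(9) = Fib(8) + Fib(7) = 21 + 13 = 34
Fib(10) = Fib(9) + Fib(8) = 34 + 21 = 55
Fib(11) = Fib(10) + Fib(9) = 55 + 34 = 89
Fib(12) = Fib(11) + Fib(10) = 89 + 55 = 144
Fib(13) = Fib(12) + Fib(11) = 144 + 89 = 233
Fib(14) = Fib(13) + Fib(12) = 233 + 144 = 377
Fib(15) = Fib(14) + Fib(13) = 377 + 233 = 610
Fib(16) = Fib(15) + Fib(14) = 610 + 377 = 987
Fib(17) = Fib(16) + Fib(15) = 987 + 610 = 1597
Fib(18) = Fib(17) + Fib(16) = 1597 + 987 = 2584
Fib(19) = Fib(18) + Fib(17) = 2584 + 1597 = 4181
Fib(20) = Fib(19) + Fib(18) = 4181 + 2584 = 6765
Fib(21) = Fib(20) + Fib(19) = 6765 + 4181 = 10946

10946


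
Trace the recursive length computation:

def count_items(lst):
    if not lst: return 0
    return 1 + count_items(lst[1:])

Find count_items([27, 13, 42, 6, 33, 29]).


count_items([27, 13, 42, 6, 33, 29]) = 1 + count_items([13, 42, 6, 33, 29])
count_items([13, 42, 6, 33, 29]) = 1 + count_items([42, 6, 33, 29])
count_items([42, 6, 33, 29]) = 1 + count_items([6, 33, 29])
count_items([6, 33, 29]) = 1 + count_items([33, 29])
count_items([33, 29]) = 1 + count_items([29])
count_items([29]) = 1 + count_items([])
count_items([]) = 0  (base case)
Unwinding: 1 + 1 + 1 + 1 + 1 + 1 + 0 = 6

6


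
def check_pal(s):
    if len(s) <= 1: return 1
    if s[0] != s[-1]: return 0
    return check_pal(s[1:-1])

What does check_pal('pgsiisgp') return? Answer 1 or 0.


check_pal('pgsiisgp'): s[0]='p' == s[-1]='p' -> check check_pal('gsiisg')
check_pal('gsiisg'): s[0]='g' == s[-1]='g' -> check check_pal('siis')
check_pal('siis'): s[0]='s' == s[-1]='s' -> check check_pal('ii')
check_pal('ii'): s[0]='i' == s[-1]='i' -> check check_pal('')
check_pal(''): len <= 1 -> return 1  (base case)
Result: 1 (palindrome)

1


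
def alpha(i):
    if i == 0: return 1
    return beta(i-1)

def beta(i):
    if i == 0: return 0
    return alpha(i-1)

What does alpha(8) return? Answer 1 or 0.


alpha(8) = beta(7)
beta(7) = alpha(6)
alpha(6) = beta(5)
beta(5) = alpha(4)
alpha(4) = beta(3)
beta(3) = alpha(2)
alpha(2) = beta(1)
beta(1) = alpha(0)
alpha(0) = 1  (base case)
Result: 1

1


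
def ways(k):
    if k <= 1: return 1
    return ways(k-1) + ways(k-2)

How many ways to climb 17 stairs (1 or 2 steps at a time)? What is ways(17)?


Building up from base cases:
ways(0) = 1
ways(1) = 1
ways(2) = ways(1) + ways(0) = 1 + 1 = 2
ways(3) = ways(2) + ways(1) = 2 + 1 = 3
ways(4) = ways(3) + ways(2) = 3 + 2 = 5
ways(5) = ways(4) + ways(3) = 5 + 3 = 8
ways(6) = ways(5) + ways(4) = 8 + 5 = 13
ways(7) = ways(6) + ways(5) = 13 + 8 = 21
ways(8) = ways(7) + ways(6) = 21 + 13 = 34
ways(9) = ways(8) + ways(7) = 34 + 21 = 55
ways(10) = ways(9) + ways(8) = 55 + 34 = 89
ways(11) = ways(10) + ways(9) = 89 + 55 = 144
ways(12) = ways(11) + ways(10) = 144 + 89 = 233
ways(13) = ways(12) + ways(11) = 233 + 144 = 377
ways(14) = ways(13) + ways(12) = 377 + 233 = 610
ways(15) = ways(14) + ways(13) = 610 + 377 = 987
ways(16) = ways(15) + ways(14) = 987 + 610 = 1597
ways(17) = ways(16) + ways(15) = 1597 + 987 = 2584

2584


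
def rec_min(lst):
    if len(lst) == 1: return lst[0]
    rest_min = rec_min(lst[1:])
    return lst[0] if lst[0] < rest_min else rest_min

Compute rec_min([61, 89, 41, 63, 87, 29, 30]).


rec_min([61, 89, 41, 63, 87, 29, 30]): compare 61 with rec_min([89, 41, 63, 87, 29, 30])
rec_min([89, 41, 63, 87, 29, 30]): compare 89 with rec_min([41, 63, 87, 29, 30])
rec_min([41, 63, 87, 29, 30]): compare 41 with rec_min([63, 87, 29, 30])
rec_min([63, 87, 29, 30]): compare 63 with rec_min([87, 29, 30])
rec_min([87, 29, 30]): compare 87 with rec_min([29, 30])
rec_min([29, 30]): compare 29 with rec_min([30])
rec_min([30]) = 30  (base case)
Compare 29 with 30 -> 29
Compare 87 with 29 -> 29
Compare 63 with 29 -> 29
Compare 41 with 29 -> 29
Compare 89 with 29 -> 29
Compare 61 with 29 -> 29

29


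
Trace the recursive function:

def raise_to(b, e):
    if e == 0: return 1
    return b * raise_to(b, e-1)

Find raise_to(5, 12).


raise_to(5, 12)
= 5 * raise_to(5, 11)
= 5 * 5 * raise_to(5, 10)
= 5 * 5 * 5 * raise_to(5, 9)
= 5 * 5 * 5 * 5 * raise_to(5, 8)
= 5 * 5 * 5 * 5 * 5 * raise_to(5, 7)
= 5 * 5 * 5 * 5 * 5 * 5 * raise_to(5, 6)
= 5 * 5 * 5 * 5 * 5 * 5 * 5 * raise_to(5, 5)
= 5 * 5 * 5 * 5 * 5 * 5 * 5 * 5 * raise_to(5, 4)
= 5 * 5 * 5 * 5 * 5 * 5 * 5 * 5 * 5 * raise_to(5, 3)
= 5 * 5 * 5 * 5 * 5 * 5 * 5 * 5 * 5 * 5 * raise_to(5, 2)
= 5 * 5 * 5 * 5 * 5 * 5 * 5 * 5 * 5 * 5 * 5 * raise_to(5, 1)
= 5 * 5 * 5 * 5 * 5 * 5 * 5 * 5 * 5 * 5 * 5 * 5 * raise_to(5, 0)
= 5 * 5 * 5 * 5 * 5 * 5 * 5 * 5 * 5 * 5 * 5 * 5 * 1
= 244140625

244140625


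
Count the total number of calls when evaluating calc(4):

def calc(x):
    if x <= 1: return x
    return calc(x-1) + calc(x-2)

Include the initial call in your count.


Let C(n) = total calls for calc(n)
C(0) = 1, C(1) = 1
C(2) = 1 + C(1) + C(0) = 1 + 1 + 1 = 3
C(3) = 1 + C(2) + C(1) = 1 + 3 + 1 = 5
C(4) = 1 + C(3) + C(2) = 1 + 5 + 3 = 9

9


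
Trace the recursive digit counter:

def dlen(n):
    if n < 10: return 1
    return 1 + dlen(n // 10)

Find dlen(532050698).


dlen(532050698) = 1 + dlen(53205069)
dlen(53205069) = 1 + dlen(5320506)
dlen(5320506) = 1 + dlen(532050)
dlen(532050) = 1 + dlen(53205)
dlen(53205) = 1 + dlen(5320)
dlen(5320) = 1 + dlen(532)
dlen(532) = 1 + dlen(53)
dlen(53) = 1 + dlen(5)
dlen(5) = 1  (base case: 5 < 10)
Unwinding: 1 + 1 + 1 + 1 + 1 + 1 + 1 + 1 + 1 = 9

9


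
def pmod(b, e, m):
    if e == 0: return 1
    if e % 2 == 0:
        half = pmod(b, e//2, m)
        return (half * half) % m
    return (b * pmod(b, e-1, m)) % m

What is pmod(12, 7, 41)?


pmod(12, 7, 41): e is odd, compute pmod(12, 6, 41)
  pmod(12, 6, 41): e is even, compute pmod(12, 3, 41)
    pmod(12, 3, 41): e is odd, compute pmod(12, 2, 41)
      pmod(12, 2, 41): e is even, compute pmod(12, 1, 41)
        pmod(12, 1, 41): e is odd, compute pmod(12, 0, 41)
          pmod(12, 0, 41) = 1
        (12 * 1) % 41 = 12
      half=12, (12*12) % 41 = 21
    (12 * 21) % 41 = 6
  half=6, (6*6) % 41 = 36
(12 * 36) % 41 = 22

22


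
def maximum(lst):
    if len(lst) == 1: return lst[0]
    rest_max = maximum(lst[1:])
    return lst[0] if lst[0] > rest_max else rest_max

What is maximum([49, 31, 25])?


maximum([49, 31, 25]): compare 49 with maximum([31, 25])
maximum([31, 25]): compare 31 with maximum([25])
maximum([25]) = 25  (base case)
Compare 31 with 25 -> 31
Compare 49 with 31 -> 49

49


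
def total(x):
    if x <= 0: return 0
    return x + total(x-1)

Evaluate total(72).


total(72)
= 72 + 71 + 70 + 69 + 68 + 67 + 66 + 65 + 64 + 63 + 62 + 61 + 60 + 59 + 58 + 57 + 56 + 55 + 54 + 53 + 52 + 51 + 50 + 49 + 48 + 47 + 46 + 45 + 44 + 43 + 42 + 41 + 40 + 39 + 38 + 37 + 36 + 35 + 34 + 33 + 32 + 31 + 30 + 29 + 28 + 27 + 26 + 25 + 24 + 23 + 22 + 21 + 20 + 19 + 18 + 17 + 16 + 15 + 14 + 13 + 12 + 11 + 10 + 9 + 8 + 7 + 6 + 5 + 4 + 3 + 2 + 1 + total(0)
= 72 + 71 + 70 + 69 + 68 + 67 + 66 + 65 + 64 + 63 + 62 + 61 + 60 + 59 + 58 + 57 + 56 + 55 + 54 + 53 + 52 + 51 + 50 + 49 + 48 + 47 + 46 + 45 + 44 + 43 + 42 + 41 + 40 + 39 + 38 + 37 + 36 + 35 + 34 + 33 + 32 + 31 + 30 + 29 + 28 + 27 + 26 + 25 + 24 + 23 + 22 + 21 + 20 + 19 + 18 + 17 + 16 + 15 + 14 + 13 + 12 + 11 + 10 + 9 + 8 + 7 + 6 + 5 + 4 + 3 + 2 + 1 + 0
= 2628

2628


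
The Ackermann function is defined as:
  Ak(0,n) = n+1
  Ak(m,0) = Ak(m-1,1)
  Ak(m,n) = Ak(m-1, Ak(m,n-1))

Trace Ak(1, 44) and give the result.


Ak(1, 44) = Ak(0, Ak(1, 43))
  Ak(1, 43) = Ak(0, Ak(1, 42))
    Ak(1, 42) = Ak(0, Ak(1, 41))
      Ak(1, 41) = Ak(0, Ak(1, 40))
        Ak(1, 40) = Ak(0, Ak(1, 39))
          Ak(1, 39) = Ak(0, Ak(1, 38))
          Ak(1, 38) = Ak(0, Ak(1, 37))
          Ak(1, 37) = Ak(0, Ak(1, 36))
          Ak(1, 36) = Ak(0, Ak(1, 35))
          Ak(1, 35) = Ak(0, Ak(1, 34))
          Ak(1, 34) = Ak(0, Ak(1, 33))
          Ak(1, 33) = Ak(0, Ak(1, 32))
          Ak(1, 32) = Ak(0, Ak(1, 31))
          Ak(1, 31) = Ak(0, Ak(1, 30))
          Ak(1, 30) = Ak(0, Ak(1, 29))
          Ak(1, 29) = Ak(0, Ak(1, 28))
          Ak(1, 28) = Ak(0, Ak(1, 27))
          Ak(1, 27) = Ak(0, Ak(1, 26))
          Ak(1, 26) = Ak(0, Ak(1, 25))
          Ak(1, 25) = Ak(0, Ak(1, 24))
          Ak(1, 24) = Ak(0, Ak(1, 23))
          Ak(1, 23) = Ak(0, Ak(1, 22))
          Ak(1, 22) = Ak(0, Ak(1, 21))
          Ak(1, 21) = Ak(0, Ak(1, 20))
          Ak(1, 20) = Ak(0, Ak(1, 19))
... (trace truncated)
Result: Ak(1, 44) = 46

46


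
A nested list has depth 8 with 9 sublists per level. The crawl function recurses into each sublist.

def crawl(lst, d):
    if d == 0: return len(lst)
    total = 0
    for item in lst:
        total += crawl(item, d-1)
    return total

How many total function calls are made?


At depth 0 (root): 1 call
At depth 1: each of 1 parents calls crawl on 9 children = 9 calls
At depth 2: each of 9 parents calls crawl on 9 children = 81 calls
At depth 3: each of 81 parents calls crawl on 9 children = 729 calls
At depth 4: each of 729 parents calls crawl on 9 children = 6561 calls
At depth 5: each of 6561 parents calls crawl on 9 children = 59049 calls
At depth 6: each of 59049 parents calls crawl on 9 children = 531441 calls
At depth 7: each of 531441 parents calls crawl on 9 children = 4782969 calls
At depth 8: each of 4782969 parents calls crawl on 9 children = 43046721 calls
Total: 1 + 9 + 81 + 729 + 6561 + 59049 + 531441 + 4782969 + 43046721 = 48427561

48427561


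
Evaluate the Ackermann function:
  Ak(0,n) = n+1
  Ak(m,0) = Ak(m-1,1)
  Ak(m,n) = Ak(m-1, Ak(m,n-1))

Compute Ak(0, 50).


Ak(0, 50) = 51
Result: Ak(0, 50) = 51

51


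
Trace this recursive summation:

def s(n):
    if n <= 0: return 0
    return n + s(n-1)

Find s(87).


s(87)
= 87 + 86 + 85 + 84 + 83 + 82 + 81 + 80 + 79 + 78 + 77 + 76 + 75 + 74 + 73 + 72 + 71 + 70 + 69 + 68 + 67 + 66 + 65 + 64 + 63 + 62 + 61 + 60 + 59 + 58 + 57 + 56 + 55 + 54 + 53 + 52 + 51 + 50 + 49 + 48 + 47 + 46 + 45 + 44 + 43 + 42 + 41 + 40 + 39 + 38 + 37 + 36 + 35 + 34 + 33 + 32 + 31 + 30 + 29 + 28 + 27 + 26 + 25 + 24 + 23 + 22 + 21 + 20 + 19 + 18 + 17 + 16 + 15 + 14 + 13 + 12 + 11 + 10 + 9 + 8 + 7 + 6 + 5 + 4 + 3 + 2 + 1 + s(0)
= 87 + 86 + 85 + 84 + 83 + 82 + 81 + 80 + 79 + 78 + 77 + 76 + 75 + 74 + 73 + 72 + 71 + 70 + 69 + 68 + 67 + 66 + 65 + 64 + 63 + 62 + 61 + 60 + 59 + 58 + 57 + 56 + 55 + 54 + 53 + 52 + 51 + 50 + 49 + 48 + 47 + 46 + 45 + 44 + 43 + 42 + 41 + 40 + 39 + 38 + 37 + 36 + 35 + 34 + 33 + 32 + 31 + 30 + 29 + 28 + 27 + 26 + 25 + 24 + 23 + 22 + 21 + 20 + 19 + 18 + 17 + 16 + 15 + 14 + 13 + 12 + 11 + 10 + 9 + 8 + 7 + 6 + 5 + 4 + 3 + 2 + 1 + 0
= 3828

3828


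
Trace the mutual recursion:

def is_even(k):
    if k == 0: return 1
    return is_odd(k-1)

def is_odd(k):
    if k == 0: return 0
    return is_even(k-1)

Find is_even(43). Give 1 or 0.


is_even(43) = is_odd(42)
is_odd(42) = is_even(41)
is_even(41) = is_odd(40)
is_odd(40) = is_even(39)
is_even(39) = is_odd(38)
is_odd(38) = is_even(37)
is_even(37) = is_odd(36)
is_odd(36) = is_even(35)
is_even(35) = is_odd(34)
is_odd(34) = is_even(33)
is_even(33) = is_odd(32)
is_odd(32) = is_even(31)
is_even(31) = is_odd(30)
is_odd(30) = is_even(29)
is_even(29) = is_odd(28)
is_odd(28) = is_even(27)
is_even(27) = is_odd(26)
is_odd(26) = is_even(25)
is_even(25) = is_odd(24)
is_odd(24) = is_even(23)
is_even(23) = is_odd(22)
is_odd(22) = is_even(21)
is_even(21) = is_odd(20)
is_odd(20) = is_even(19)
is_even(19) = is_odd(18)
is_odd(18) = is_even(17)
is_even(17) = is_odd(16)
is_odd(16) = is_even(15)
is_even(15) = is_odd(14)
is_odd(14) = is_even(13)
is_even(13) = is_odd(12)
is_odd(12) = is_even(11)
is_even(11) = is_odd(10)
is_odd(10) = is_even(9)
is_even(9) = is_odd(8)
is_odd(8) = is_even(7)
is_even(7) = is_odd(6)
is_odd(6) = is_even(5)
is_even(5) = is_odd(4)
is_odd(4) = is_even(3)
is_even(3) = is_odd(2)
is_odd(2) = is_even(1)
is_even(1) = is_odd(0)
is_odd(0) = 0  (base case)
Result: 0

0


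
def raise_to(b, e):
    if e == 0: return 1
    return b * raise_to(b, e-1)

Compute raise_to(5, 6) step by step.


raise_to(5, 6)
= 5 * raise_to(5, 5)
= 5 * 5 * raise_to(5, 4)
= 5 * 5 * 5 * raise_to(5, 3)
= 5 * 5 * 5 * 5 * raise_to(5, 2)
= 5 * 5 * 5 * 5 * 5 * raise_to(5, 1)
= 5 * 5 * 5 * 5 * 5 * 5 * raise_to(5, 0)
= 5 * 5 * 5 * 5 * 5 * 5 * 1
= 15625

15625


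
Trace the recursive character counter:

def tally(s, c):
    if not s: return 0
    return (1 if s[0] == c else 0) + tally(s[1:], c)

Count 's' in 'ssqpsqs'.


s[0]='s' == 's' -> 1
s[0]='s' == 's' -> 1
s[0]='q' != 's' -> 0
s[0]='p' != 's' -> 0
s[0]='s' == 's' -> 1
s[0]='q' != 's' -> 0
s[0]='s' == 's' -> 1
Sum: 1 + 1 + 0 + 0 + 1 + 0 + 1 = 4

4


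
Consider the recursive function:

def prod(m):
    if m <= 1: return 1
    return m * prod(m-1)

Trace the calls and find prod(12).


prod(12)
= 12 * prod(11)
= 12 * 11 * prod(10)
= 12 * 11 * 10 * prod(9)
= 12 * 11 * 10 * 9 * prod(8)
= 12 * 11 * 10 * 9 * 8 * prod(7)
= 12 * 11 * 10 * 9 * 8 * 7 * prod(6)
= 12 * 11 * 10 * 9 * 8 * 7 * 6 * prod(5)
= 12 * 11 * 10 * 9 * 8 * 7 * 6 * 5 * prod(4)
= 12 * 11 * 10 * 9 * 8 * 7 * 6 * 5 * 4 * prod(3)
= 12 * 11 * 10 * 9 * 8 * 7 * 6 * 5 * 4 * 3 * prod(2)
= 12 * 11 * 10 * 9 * 8 * 7 * 6 * 5 * 4 * 3 * 2 * prod(1)
= 12 * 11 * 10 * 9 * 8 * 7 * 6 * 5 * 4 * 3 * 2 * 1
= 479001600

479001600


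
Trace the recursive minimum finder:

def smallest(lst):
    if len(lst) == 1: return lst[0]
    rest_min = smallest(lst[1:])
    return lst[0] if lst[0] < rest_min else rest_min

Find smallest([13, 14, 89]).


smallest([13, 14, 89]): compare 13 with smallest([14, 89])
smallest([14, 89]): compare 14 with smallest([89])
smallest([89]) = 89  (base case)
Compare 14 with 89 -> 14
Compare 13 with 14 -> 13

13


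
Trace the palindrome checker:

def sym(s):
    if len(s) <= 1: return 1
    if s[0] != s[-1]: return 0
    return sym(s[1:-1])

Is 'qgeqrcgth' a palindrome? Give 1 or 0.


sym('qgeqrcgth'): s[0]='q' != s[-1]='h' -> return 0
Result: 0 (not a palindrome)

0


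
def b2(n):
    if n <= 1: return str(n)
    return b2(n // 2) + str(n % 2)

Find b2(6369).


b2(6369) = b2(3184) + '1'
b2(3184) = b2(1592) + '0'
b2(1592) = b2(796) + '0'
b2(796) = b2(398) + '0'
b2(398) = b2(199) + '0'
b2(199) = b2(99) + '1'
b2(99) = b2(49) + '1'
b2(49) = b2(24) + '1'
b2(24) = b2(12) + '0'
b2(12) = b2(6) + '0'
b2(6) = b2(3) + '0'
b2(3) = b2(1) + '1'
b2(1) = '1'  (base case)
Concatenating: '1' + '1' + '0' + '0' + '0' + '1' + '1' + '1' + '0' + '0' + '0' + '0' + '1' = '1100011100001'

1100011100001


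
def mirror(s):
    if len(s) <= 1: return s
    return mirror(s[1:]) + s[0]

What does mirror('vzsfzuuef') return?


mirror('vzsfzuuef') = mirror('zsfzuuef') + 'v'
mirror('zsfzuuef') = mirror('sfzuuef') + 'z'
mirror('sfzuuef') = mirror('fzuuef') + 's'
mirror('fzuuef') = mirror('zuuef') + 'f'
mirror('zuuef') = mirror('uuef') + 'z'
mirror('uuef') = mirror('uef') + 'u'
mirror('uef') = mirror('ef') + 'u'
mirror('ef') = mirror('f') + 'e'
mirror('f') = 'f'  (base case)
Concatenating: 'f' + 'e' + 'u' + 'u' + 'z' + 'f' + 's' + 'z' + 'v' = 'feuuzfszv'

feuuzfszv


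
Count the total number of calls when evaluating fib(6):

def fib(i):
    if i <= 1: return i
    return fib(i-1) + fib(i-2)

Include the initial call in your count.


Let C(n) = total calls for fib(n)
C(0) = 1, C(1) = 1
C(2) = 1 + C(1) + C(0) = 1 + 1 + 1 = 3
C(3) = 1 + C(2) + C(1) = 1 + 3 + 1 = 5
C(4) = 1 + C(3) + C(2) = 1 + 5 + 3 = 9
C(5) = 1 + C(4) + C(3) = 1 + 9 + 5 = 15
C(6) = 1 + C(5) + C(4) = 1 + 15 + 9 = 25

25


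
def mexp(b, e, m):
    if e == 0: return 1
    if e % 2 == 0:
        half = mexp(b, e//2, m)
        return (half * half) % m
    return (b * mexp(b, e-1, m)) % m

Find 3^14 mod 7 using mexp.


mexp(3, 14, 7): e is even, compute mexp(3, 7, 7)
  mexp(3, 7, 7): e is odd, compute mexp(3, 6, 7)
    mexp(3, 6, 7): e is even, compute mexp(3, 3, 7)
      mexp(3, 3, 7): e is odd, compute mexp(3, 2, 7)
        mexp(3, 2, 7): e is even, compute mexp(3, 1, 7)
          mexp(3, 1, 7): e is odd, compute mexp(3, 0, 7)
          mexp(3, 0, 7) = 1
          (3 * 1) % 7 = 3
        half=3, (3*3) % 7 = 2
      (3 * 2) % 7 = 6
    half=6, (6*6) % 7 = 1
  (3 * 1) % 7 = 3
half=3, (3*3) % 7 = 2

2


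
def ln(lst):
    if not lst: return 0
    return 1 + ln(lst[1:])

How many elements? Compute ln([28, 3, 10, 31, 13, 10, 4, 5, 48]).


ln([28, 3, 10, 31, 13, 10, 4, 5, 48]) = 1 + ln([3, 10, 31, 13, 10, 4, 5, 48])
ln([3, 10, 31, 13, 10, 4, 5, 48]) = 1 + ln([10, 31, 13, 10, 4, 5, 48])
ln([10, 31, 13, 10, 4, 5, 48]) = 1 + ln([31, 13, 10, 4, 5, 48])
ln([31, 13, 10, 4, 5, 48]) = 1 + ln([13, 10, 4, 5, 48])
ln([13, 10, 4, 5, 48]) = 1 + ln([10, 4, 5, 48])
ln([10, 4, 5, 48]) = 1 + ln([4, 5, 48])
ln([4, 5, 48]) = 1 + ln([5, 48])
ln([5, 48]) = 1 + ln([48])
ln([48]) = 1 + ln([])
ln([]) = 0  (base case)
Unwinding: 1 + 1 + 1 + 1 + 1 + 1 + 1 + 1 + 1 + 0 = 9

9


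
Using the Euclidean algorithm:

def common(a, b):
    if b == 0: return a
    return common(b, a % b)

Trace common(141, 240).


common(141, 240) = common(240, 141)
common(240, 141) = common(141, 99)
common(141, 99) = common(99, 42)
common(99, 42) = common(42, 15)
common(42, 15) = common(15, 12)
common(15, 12) = common(12, 3)
common(12, 3) = common(3, 0)
common(3, 0) = 3  (base case)

3


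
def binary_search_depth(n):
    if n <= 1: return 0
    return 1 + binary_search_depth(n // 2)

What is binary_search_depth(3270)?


3270 / 2 = 1635
1635 / 2 = 817
817 / 2 = 408
408 / 2 = 204
204 / 2 = 102
102 / 2 = 51
51 / 2 = 25
25 / 2 = 12
12 / 2 = 6
6 / 2 = 3
3 / 2 = 1
Reached 1 after 11 halvings

11


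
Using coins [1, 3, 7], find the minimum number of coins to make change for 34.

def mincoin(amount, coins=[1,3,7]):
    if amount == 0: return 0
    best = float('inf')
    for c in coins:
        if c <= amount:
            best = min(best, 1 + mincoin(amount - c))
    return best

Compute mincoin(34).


Building up with DP:
mincoin(0) = 0
mincoin(1) = min(1+mincoin(0)=1+0=1) = 1
mincoin(2) = min(1+mincoin(1)=1+1=2) = 2
mincoin(3) = min(1+mincoin(2)=1+2=3, 1+mincoin(0)=1+0=1) = 1
mincoin(4) = min(1+mincoin(3)=1+1=2, 1+mincoin(1)=1+1=2) = 2
mincoin(5) = min(1+mincoin(4)=1+2=3, 1+mincoin(2)=1+2=3) = 3
mincoin(6) = min(1+mincoin(5)=1+3=4, 1+mincoin(3)=1+1=2) = 2
mincoin(7) = min(1+mincoin(6)=1+2=3, 1+mincoin(4)=1+2=3, 1+mincoin(0)=1+0=1) = 1
mincoin(8) = min(1+mincoin(7)=1+1=2, 1+mincoin(5)=1+3=4, 1+mincoin(1)=1+1=2) = 2
mincoin(9) = min(1+mincoin(8)=1+2=3, 1+mincoin(6)=1+2=3, 1+mincoin(2)=1+2=3) = 3
mincoin(10) = min(1+mincoin(9)=1+3=4, 1+mincoin(7)=1+1=2, 1+mincoin(3)=1+1=2) = 2
mincoin(11) = min(1+mincoin(10)=1+2=3, 1+mincoin(8)=1+2=3, 1+mincoin(4)=1+2=3) = 3
mincoin(12) = min(1+mincoin(11)=1+3=4, 1+mincoin(9)=1+3=4, 1+mincoin(5)=1+3=4) = 4
mincoin(13) = min(1+mincoin(12)=1+4=5, 1+mincoin(10)=1+2=3, 1+mincoin(6)=1+2=3) = 3
mincoin(14) = min(1+mincoin(13)=1+3=4, 1+mincoin(11)=1+3=4, 1+mincoin(7)=1+1=2) = 2
mincoin(15) = min(1+mincoin(14)=1+2=3, 1+mincoin(12)=1+4=5, 1+mincoin(8)=1+2=3) = 3
mincoin(16) = min(1+mincoin(15)=1+3=4, 1+mincoin(13)=1+3=4, 1+mincoin(9)=1+3=4) = 4
mincoin(17) = min(1+mincoin(16)=1+4=5, 1+mincoin(14)=1+2=3, 1+mincoin(10)=1+2=3) = 3
mincoin(18) = min(1+mincoin(17)=1+3=4, 1+mincoin(15)=1+3=4, 1+mincoin(11)=1+3=4) = 4
mincoin(19) = min(1+mincoin(18)=1+4=5, 1+mincoin(16)=1+4=5, 1+mincoin(12)=1+4=5) = 5
mincoin(20) = min(1+mincoin(19)=1+5=6, 1+mincoin(17)=1+3=4, 1+mincoin(13)=1+3=4) = 4
mincoin(21) = min(1+mincoin(20)=1+4=5, 1+mincoin(18)=1+4=5, 1+mincoin(14)=1+2=3) = 3
mincoin(22) = min(1+mincoin(21)=1+3=4, 1+mincoin(19)=1+5=6, 1+mincoin(15)=1+3=4) = 4
mincoin(23) = min(1+mincoin(22)=1+4=5, 1+mincoin(20)=1+4=5, 1+mincoin(16)=1+4=5) = 5
mincoin(24) = min(1+mincoin(23)=1+5=6, 1+mincoin(21)=1+3=4, 1+mincoin(17)=1+3=4) = 4
mincoin(25) = min(1+mincoin(24)=1+4=5, 1+mincoin(22)=1+4=5, 1+mincoin(18)=1+4=5) = 5
mincoin(26) = min(1+mincoin(25)=1+5=6, 1+mincoin(23)=1+5=6, 1+mincoin(19)=1+5=6) = 6
mincoin(27) = min(1+mincoin(26)=1+6=7, 1+mincoin(24)=1+4=5, 1+mincoin(20)=1+4=5) = 5
mincoin(28) = min(1+mincoin(27)=1+5=6, 1+mincoin(25)=1+5=6, 1+mincoin(21)=1+3=4) = 4
mincoin(29) = min(1+mincoin(28)=1+4=5, 1+mincoin(26)=1+6=7, 1+mincoin(22)=1+4=5) = 5
mincoin(30) = min(1+mincoin(29)=1+5=6, 1+mincoin(27)=1+5=6, 1+mincoin(23)=1+5=6) = 6
mincoin(31) = min(1+mincoin(30)=1+6=7, 1+mincoin(28)=1+4=5, 1+mincoin(24)=1+4=5) = 5
mincoin(32) = min(1+mincoin(31)=1+5=6, 1+mincoin(29)=1+5=6, 1+mincoin(25)=1+5=6) = 6
mincoin(33) = min(1+mincoin(32)=1+6=7, 1+mincoin(30)=1+6=7, 1+mincoin(26)=1+6=7) = 7
mincoin(34) = min(1+mincoin(33)=1+7=8, 1+mincoin(31)=1+5=6, 1+mincoin(27)=1+5=6) = 6

6


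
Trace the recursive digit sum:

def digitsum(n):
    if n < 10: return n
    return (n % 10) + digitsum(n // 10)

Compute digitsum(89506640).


digitsum(89506640) = 0 + digitsum(8950664)
digitsum(8950664) = 4 + digitsum(895066)
digitsum(895066) = 6 + digitsum(89506)
digitsum(89506) = 6 + digitsum(8950)
digitsum(8950) = 0 + digitsum(895)
digitsum(895) = 5 + digitsum(89)
digitsum(89) = 9 + digitsum(8)
digitsum(8) = 8  (base case)
Total: 0 + 4 + 6 + 6 + 0 + 5 + 9 + 8 = 38

38


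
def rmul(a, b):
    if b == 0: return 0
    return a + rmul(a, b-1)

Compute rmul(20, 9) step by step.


rmul(20, 9) = 20 + rmul(20, 8)
rmul(20, 8) = 20 + rmul(20, 7)
rmul(20, 7) = 20 + rmul(20, 6)
rmul(20, 6) = 20 + rmul(20, 5)
rmul(20, 5) = 20 + rmul(20, 4)
rmul(20, 4) = 20 + rmul(20, 3)
rmul(20, 3) = 20 + rmul(20, 2)
rmul(20, 2) = 20 + rmul(20, 1)
rmul(20, 1) = 20 + rmul(20, 0)
rmul(20, 0) = 0  (base case)
Total: 20 + 20 + 20 + 20 + 20 + 20 + 20 + 20 + 20 + 0 = 180

180


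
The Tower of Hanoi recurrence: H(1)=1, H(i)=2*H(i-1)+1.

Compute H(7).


H(7) = 2 * H(6) + 1
H(6) = 2 * H(5) + 1
H(5) = 2 * H(4) + 1
H(4) = 2 * H(3) + 1
H(3) = 2 * H(2) + 1
H(2) = 2 * H(1) + 1
H(1) = 1  (base case)
H(2) = 2 * 1 + 1 = 3
H(3) = 2 * 3 + 1 = 7
H(4) = 2 * 7 + 1 = 15
H(5) = 2 * 15 + 1 = 31
H(6) = 2 * 31 + 1 = 63
H(7) = 2 * 63 + 1 = 127

127


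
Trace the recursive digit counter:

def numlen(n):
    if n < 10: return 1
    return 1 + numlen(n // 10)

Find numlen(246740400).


numlen(246740400) = 1 + numlen(24674040)
numlen(24674040) = 1 + numlen(2467404)
numlen(2467404) = 1 + numlen(246740)
numlen(246740) = 1 + numlen(24674)
numlen(24674) = 1 + numlen(2467)
numlen(2467) = 1 + numlen(246)
numlen(246) = 1 + numlen(24)
numlen(24) = 1 + numlen(2)
numlen(2) = 1  (base case: 2 < 10)
Unwinding: 1 + 1 + 1 + 1 + 1 + 1 + 1 + 1 + 1 = 9

9


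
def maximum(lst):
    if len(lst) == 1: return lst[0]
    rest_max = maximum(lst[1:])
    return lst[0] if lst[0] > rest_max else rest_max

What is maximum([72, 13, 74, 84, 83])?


maximum([72, 13, 74, 84, 83]): compare 72 with maximum([13, 74, 84, 83])
maximum([13, 74, 84, 83]): compare 13 with maximum([74, 84, 83])
maximum([74, 84, 83]): compare 74 with maximum([84, 83])
maximum([84, 83]): compare 84 with maximum([83])
maximum([83]) = 83  (base case)
Compare 84 with 83 -> 84
Compare 74 with 84 -> 84
Compare 13 with 84 -> 84
Compare 72 with 84 -> 84

84


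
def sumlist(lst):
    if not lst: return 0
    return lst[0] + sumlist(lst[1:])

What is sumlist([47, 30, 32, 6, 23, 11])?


sumlist([47, 30, 32, 6, 23, 11]) = 47 + sumlist([30, 32, 6, 23, 11])
sumlist([30, 32, 6, 23, 11]) = 30 + sumlist([32, 6, 23, 11])
sumlist([32, 6, 23, 11]) = 32 + sumlist([6, 23, 11])
sumlist([6, 23, 11]) = 6 + sumlist([23, 11])
sumlist([23, 11]) = 23 + sumlist([11])
sumlist([11]) = 11 + sumlist([])
sumlist([]) = 0  (base case)
Total: 47 + 30 + 32 + 6 + 23 + 11 + 0 = 149

149


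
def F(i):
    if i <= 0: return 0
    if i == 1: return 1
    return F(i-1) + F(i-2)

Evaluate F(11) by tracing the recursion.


Computing F(11) bottom-up:
F(0) = 0
F(1) = 1
F(2) = F(1) + F(0) = 1 + 0 = 1
F(3) = F(2) + F(1) = 1 + 1 = 2
F(4) = F(3) + F(2) = 2 + 1 = 3
F(5) = F(4) + F(3) = 3 + 2 = 5
F(6) = F(5) + F(4) = 5 + 3 = 8
F(7) = F(6) + F(5) = 8 + 5 = 13
F(8) = F(7) + F(6) = 13 + 8 = 21
F(9) = F(8) + F(7) = 21 + 13 = 34
F(10) = F(9) + F(8) = 34 + 21 = 55
F(11) = F(10) + F(9) = 55 + 34 = 89

89


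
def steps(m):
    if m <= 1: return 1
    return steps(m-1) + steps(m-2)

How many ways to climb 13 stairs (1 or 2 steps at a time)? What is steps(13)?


Building up from base cases:
steps(0) = 1
steps(1) = 1
steps(2) = steps(1) + steps(0) = 1 + 1 = 2
steps(3) = steps(2) + steps(1) = 2 + 1 = 3
steps(4) = steps(3) + steps(2) = 3 + 2 = 5
steps(5) = steps(4) + steps(3) = 5 + 3 = 8
steps(6) = steps(5) + steps(4) = 8 + 5 = 13
steps(7) = steps(6) + steps(5) = 13 + 8 = 21
steps(8) = steps(7) + steps(6) = 21 + 13 = 34
steps(9) = steps(8) + steps(7) = 34 + 21 = 55
steps(10) = steps(9) + steps(8) = 55 + 34 = 89
steps(11) = steps(10) + steps(9) = 89 + 55 = 144
steps(12) = steps(11) + steps(10) = 144 + 89 = 233
steps(13) = steps(12) + steps(11) = 233 + 144 = 377

377


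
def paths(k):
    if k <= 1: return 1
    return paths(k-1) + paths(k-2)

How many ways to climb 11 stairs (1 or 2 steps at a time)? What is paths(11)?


Building up from base cases:
paths(0) = 1
paths(1) = 1
paths(2) = paths(1) + paths(0) = 1 + 1 = 2
paths(3) = paths(2) + paths(1) = 2 + 1 = 3
paths(4) = paths(3) + paths(2) = 3 + 2 = 5
paths(5) = paths(4) + paths(3) = 5 + 3 = 8
paths(6) = paths(5) + paths(4) = 8 + 5 = 13
paths(7) = paths(6) + paths(5) = 13 + 8 = 21
paths(8) = paths(7) + paths(6) = 21 + 13 = 34
paths(9) = paths(8) + paths(7) = 34 + 21 = 55
paths(10) = paths(9) + paths(8) = 55 + 34 = 89
paths(11) = paths(10) + paths(9) = 89 + 55 = 144

144


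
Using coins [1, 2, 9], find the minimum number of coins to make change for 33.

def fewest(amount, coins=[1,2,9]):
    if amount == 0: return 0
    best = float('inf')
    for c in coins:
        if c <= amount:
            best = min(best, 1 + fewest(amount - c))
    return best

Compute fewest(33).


Building up with DP:
fewest(0) = 0
fewest(1) = min(1+fewest(0)=1+0=1) = 1
fewest(2) = min(1+fewest(1)=1+1=2, 1+fewest(0)=1+0=1) = 1
fewest(3) = min(1+fewest(2)=1+1=2, 1+fewest(1)=1+1=2) = 2
fewest(4) = min(1+fewest(3)=1+2=3, 1+fewest(2)=1+1=2) = 2
fewest(5) = min(1+fewest(4)=1+2=3, 1+fewest(3)=1+2=3) = 3
fewest(6) = min(1+fewest(5)=1+3=4, 1+fewest(4)=1+2=3) = 3
fewest(7) = min(1+fewest(6)=1+3=4, 1+fewest(5)=1+3=4) = 4
fewest(8) = min(1+fewest(7)=1+4=5, 1+fewest(6)=1+3=4) = 4
fewest(9) = min(1+fewest(8)=1+4=5, 1+fewest(7)=1+4=5, 1+fewest(0)=1+0=1) = 1
fewest(10) = min(1+fewest(9)=1+1=2, 1+fewest(8)=1+4=5, 1+fewest(1)=1+1=2) = 2
fewest(11) = min(1+fewest(10)=1+2=3, 1+fewest(9)=1+1=2, 1+fewest(2)=1+1=2) = 2
fewest(12) = min(1+fewest(11)=1+2=3, 1+fewest(10)=1+2=3, 1+fewest(3)=1+2=3) = 3
fewest(13) = min(1+fewest(12)=1+3=4, 1+fewest(11)=1+2=3, 1+fewest(4)=1+2=3) = 3
fewest(14) = min(1+fewest(13)=1+3=4, 1+fewest(12)=1+3=4, 1+fewest(5)=1+3=4) = 4
fewest(15) = min(1+fewest(14)=1+4=5, 1+fewest(13)=1+3=4, 1+fewest(6)=1+3=4) = 4
fewest(16) = min(1+fewest(15)=1+4=5, 1+fewest(14)=1+4=5, 1+fewest(7)=1+4=5) = 5
fewest(17) = min(1+fewest(16)=1+5=6, 1+fewest(15)=1+4=5, 1+fewest(8)=1+4=5) = 5
fewest(18) = min(1+fewest(17)=1+5=6, 1+fewest(16)=1+5=6, 1+fewest(9)=1+1=2) = 2
fewest(19) = min(1+fewest(18)=1+2=3, 1+fewest(17)=1+5=6, 1+fewest(10)=1+2=3) = 3
fewest(20) = min(1+fewest(19)=1+3=4, 1+fewest(18)=1+2=3, 1+fewest(11)=1+2=3) = 3
fewest(21) = min(1+fewest(20)=1+3=4, 1+fewest(19)=1+3=4, 1+fewest(12)=1+3=4) = 4
fewest(22) = min(1+fewest(21)=1+4=5, 1+fewest(20)=1+3=4, 1+fewest(13)=1+3=4) = 4
fewest(23) = min(1+fewest(22)=1+4=5, 1+fewest(21)=1+4=5, 1+fewest(14)=1+4=5) = 5
fewest(24) = min(1+fewest(23)=1+5=6, 1+fewest(22)=1+4=5, 1+fewest(15)=1+4=5) = 5
fewest(25) = min(1+fewest(24)=1+5=6, 1+fewest(23)=1+5=6, 1+fewest(16)=1+5=6) = 6
fewest(26) = min(1+fewest(25)=1+6=7, 1+fewest(24)=1+5=6, 1+fewest(17)=1+5=6) = 6
fewest(27) = min(1+fewest(26)=1+6=7, 1+fewest(25)=1+6=7, 1+fewest(18)=1+2=3) = 3
fewest(28) = min(1+fewest(27)=1+3=4, 1+fewest(26)=1+6=7, 1+fewest(19)=1+3=4) = 4
fewest(29) = min(1+fewest(28)=1+4=5, 1+fewest(27)=1+3=4, 1+fewest(20)=1+3=4) = 4
fewest(30) = min(1+fewest(29)=1+4=5, 1+fewest(28)=1+4=5, 1+fewest(21)=1+4=5) = 5
fewest(31) = min(1+fewest(30)=1+5=6, 1+fewest(29)=1+4=5, 1+fewest(22)=1+4=5) = 5
fewest(32) = min(1+fewest(31)=1+5=6, 1+fewest(30)=1+5=6, 1+fewest(23)=1+5=6) = 6
fewest(33) = min(1+fewest(32)=1+6=7, 1+fewest(31)=1+5=6, 1+fewest(24)=1+5=6) = 6

6
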